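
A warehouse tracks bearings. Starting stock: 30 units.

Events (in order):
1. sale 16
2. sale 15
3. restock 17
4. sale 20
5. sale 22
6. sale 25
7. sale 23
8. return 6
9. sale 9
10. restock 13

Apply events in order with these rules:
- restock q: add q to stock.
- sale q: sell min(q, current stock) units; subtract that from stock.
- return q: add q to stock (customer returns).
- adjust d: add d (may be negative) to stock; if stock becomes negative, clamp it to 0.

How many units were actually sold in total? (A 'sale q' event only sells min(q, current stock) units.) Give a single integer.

Processing events:
Start: stock = 30
  Event 1 (sale 16): sell min(16,30)=16. stock: 30 - 16 = 14. total_sold = 16
  Event 2 (sale 15): sell min(15,14)=14. stock: 14 - 14 = 0. total_sold = 30
  Event 3 (restock 17): 0 + 17 = 17
  Event 4 (sale 20): sell min(20,17)=17. stock: 17 - 17 = 0. total_sold = 47
  Event 5 (sale 22): sell min(22,0)=0. stock: 0 - 0 = 0. total_sold = 47
  Event 6 (sale 25): sell min(25,0)=0. stock: 0 - 0 = 0. total_sold = 47
  Event 7 (sale 23): sell min(23,0)=0. stock: 0 - 0 = 0. total_sold = 47
  Event 8 (return 6): 0 + 6 = 6
  Event 9 (sale 9): sell min(9,6)=6. stock: 6 - 6 = 0. total_sold = 53
  Event 10 (restock 13): 0 + 13 = 13
Final: stock = 13, total_sold = 53

Answer: 53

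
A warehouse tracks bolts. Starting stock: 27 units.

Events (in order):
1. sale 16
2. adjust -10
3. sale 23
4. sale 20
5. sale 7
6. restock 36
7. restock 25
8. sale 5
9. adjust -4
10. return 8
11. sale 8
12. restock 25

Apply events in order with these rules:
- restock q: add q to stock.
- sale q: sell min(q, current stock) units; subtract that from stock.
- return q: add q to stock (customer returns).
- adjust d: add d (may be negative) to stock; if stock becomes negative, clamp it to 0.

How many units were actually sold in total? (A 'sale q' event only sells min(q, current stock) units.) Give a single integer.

Processing events:
Start: stock = 27
  Event 1 (sale 16): sell min(16,27)=16. stock: 27 - 16 = 11. total_sold = 16
  Event 2 (adjust -10): 11 + -10 = 1
  Event 3 (sale 23): sell min(23,1)=1. stock: 1 - 1 = 0. total_sold = 17
  Event 4 (sale 20): sell min(20,0)=0. stock: 0 - 0 = 0. total_sold = 17
  Event 5 (sale 7): sell min(7,0)=0. stock: 0 - 0 = 0. total_sold = 17
  Event 6 (restock 36): 0 + 36 = 36
  Event 7 (restock 25): 36 + 25 = 61
  Event 8 (sale 5): sell min(5,61)=5. stock: 61 - 5 = 56. total_sold = 22
  Event 9 (adjust -4): 56 + -4 = 52
  Event 10 (return 8): 52 + 8 = 60
  Event 11 (sale 8): sell min(8,60)=8. stock: 60 - 8 = 52. total_sold = 30
  Event 12 (restock 25): 52 + 25 = 77
Final: stock = 77, total_sold = 30

Answer: 30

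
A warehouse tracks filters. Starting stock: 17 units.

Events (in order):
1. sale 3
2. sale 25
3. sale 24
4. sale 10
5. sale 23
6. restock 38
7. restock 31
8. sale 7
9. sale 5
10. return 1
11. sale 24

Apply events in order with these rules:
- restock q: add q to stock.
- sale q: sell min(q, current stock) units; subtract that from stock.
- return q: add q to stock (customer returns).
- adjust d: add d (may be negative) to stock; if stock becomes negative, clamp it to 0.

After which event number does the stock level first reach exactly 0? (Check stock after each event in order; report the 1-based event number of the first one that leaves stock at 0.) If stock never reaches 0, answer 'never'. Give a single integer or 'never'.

Answer: 2

Derivation:
Processing events:
Start: stock = 17
  Event 1 (sale 3): sell min(3,17)=3. stock: 17 - 3 = 14. total_sold = 3
  Event 2 (sale 25): sell min(25,14)=14. stock: 14 - 14 = 0. total_sold = 17
  Event 3 (sale 24): sell min(24,0)=0. stock: 0 - 0 = 0. total_sold = 17
  Event 4 (sale 10): sell min(10,0)=0. stock: 0 - 0 = 0. total_sold = 17
  Event 5 (sale 23): sell min(23,0)=0. stock: 0 - 0 = 0. total_sold = 17
  Event 6 (restock 38): 0 + 38 = 38
  Event 7 (restock 31): 38 + 31 = 69
  Event 8 (sale 7): sell min(7,69)=7. stock: 69 - 7 = 62. total_sold = 24
  Event 9 (sale 5): sell min(5,62)=5. stock: 62 - 5 = 57. total_sold = 29
  Event 10 (return 1): 57 + 1 = 58
  Event 11 (sale 24): sell min(24,58)=24. stock: 58 - 24 = 34. total_sold = 53
Final: stock = 34, total_sold = 53

First zero at event 2.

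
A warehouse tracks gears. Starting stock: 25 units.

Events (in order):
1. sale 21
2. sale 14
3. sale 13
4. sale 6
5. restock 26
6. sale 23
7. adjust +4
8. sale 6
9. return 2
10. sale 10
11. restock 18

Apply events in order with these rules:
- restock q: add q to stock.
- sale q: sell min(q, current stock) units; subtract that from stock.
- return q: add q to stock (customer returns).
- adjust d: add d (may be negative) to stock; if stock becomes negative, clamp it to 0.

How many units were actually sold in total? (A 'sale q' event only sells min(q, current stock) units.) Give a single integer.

Answer: 57

Derivation:
Processing events:
Start: stock = 25
  Event 1 (sale 21): sell min(21,25)=21. stock: 25 - 21 = 4. total_sold = 21
  Event 2 (sale 14): sell min(14,4)=4. stock: 4 - 4 = 0. total_sold = 25
  Event 3 (sale 13): sell min(13,0)=0. stock: 0 - 0 = 0. total_sold = 25
  Event 4 (sale 6): sell min(6,0)=0. stock: 0 - 0 = 0. total_sold = 25
  Event 5 (restock 26): 0 + 26 = 26
  Event 6 (sale 23): sell min(23,26)=23. stock: 26 - 23 = 3. total_sold = 48
  Event 7 (adjust +4): 3 + 4 = 7
  Event 8 (sale 6): sell min(6,7)=6. stock: 7 - 6 = 1. total_sold = 54
  Event 9 (return 2): 1 + 2 = 3
  Event 10 (sale 10): sell min(10,3)=3. stock: 3 - 3 = 0. total_sold = 57
  Event 11 (restock 18): 0 + 18 = 18
Final: stock = 18, total_sold = 57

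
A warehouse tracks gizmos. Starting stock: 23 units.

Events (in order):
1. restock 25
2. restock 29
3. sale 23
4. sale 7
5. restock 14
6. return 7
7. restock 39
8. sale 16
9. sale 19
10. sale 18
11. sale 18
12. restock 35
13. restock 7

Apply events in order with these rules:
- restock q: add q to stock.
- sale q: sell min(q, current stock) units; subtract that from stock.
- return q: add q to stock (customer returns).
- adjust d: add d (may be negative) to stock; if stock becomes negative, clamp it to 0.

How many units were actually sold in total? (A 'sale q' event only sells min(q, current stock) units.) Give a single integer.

Answer: 101

Derivation:
Processing events:
Start: stock = 23
  Event 1 (restock 25): 23 + 25 = 48
  Event 2 (restock 29): 48 + 29 = 77
  Event 3 (sale 23): sell min(23,77)=23. stock: 77 - 23 = 54. total_sold = 23
  Event 4 (sale 7): sell min(7,54)=7. stock: 54 - 7 = 47. total_sold = 30
  Event 5 (restock 14): 47 + 14 = 61
  Event 6 (return 7): 61 + 7 = 68
  Event 7 (restock 39): 68 + 39 = 107
  Event 8 (sale 16): sell min(16,107)=16. stock: 107 - 16 = 91. total_sold = 46
  Event 9 (sale 19): sell min(19,91)=19. stock: 91 - 19 = 72. total_sold = 65
  Event 10 (sale 18): sell min(18,72)=18. stock: 72 - 18 = 54. total_sold = 83
  Event 11 (sale 18): sell min(18,54)=18. stock: 54 - 18 = 36. total_sold = 101
  Event 12 (restock 35): 36 + 35 = 71
  Event 13 (restock 7): 71 + 7 = 78
Final: stock = 78, total_sold = 101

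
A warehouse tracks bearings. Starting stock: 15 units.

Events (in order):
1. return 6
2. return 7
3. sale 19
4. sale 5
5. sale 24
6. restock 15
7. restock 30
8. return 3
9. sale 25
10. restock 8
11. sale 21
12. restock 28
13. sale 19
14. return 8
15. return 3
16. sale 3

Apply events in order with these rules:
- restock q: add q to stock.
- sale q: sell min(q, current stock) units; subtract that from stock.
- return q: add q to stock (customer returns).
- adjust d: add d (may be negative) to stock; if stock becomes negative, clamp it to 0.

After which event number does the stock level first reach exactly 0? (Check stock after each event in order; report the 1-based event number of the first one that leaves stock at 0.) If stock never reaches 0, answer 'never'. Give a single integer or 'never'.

Processing events:
Start: stock = 15
  Event 1 (return 6): 15 + 6 = 21
  Event 2 (return 7): 21 + 7 = 28
  Event 3 (sale 19): sell min(19,28)=19. stock: 28 - 19 = 9. total_sold = 19
  Event 4 (sale 5): sell min(5,9)=5. stock: 9 - 5 = 4. total_sold = 24
  Event 5 (sale 24): sell min(24,4)=4. stock: 4 - 4 = 0. total_sold = 28
  Event 6 (restock 15): 0 + 15 = 15
  Event 7 (restock 30): 15 + 30 = 45
  Event 8 (return 3): 45 + 3 = 48
  Event 9 (sale 25): sell min(25,48)=25. stock: 48 - 25 = 23. total_sold = 53
  Event 10 (restock 8): 23 + 8 = 31
  Event 11 (sale 21): sell min(21,31)=21. stock: 31 - 21 = 10. total_sold = 74
  Event 12 (restock 28): 10 + 28 = 38
  Event 13 (sale 19): sell min(19,38)=19. stock: 38 - 19 = 19. total_sold = 93
  Event 14 (return 8): 19 + 8 = 27
  Event 15 (return 3): 27 + 3 = 30
  Event 16 (sale 3): sell min(3,30)=3. stock: 30 - 3 = 27. total_sold = 96
Final: stock = 27, total_sold = 96

First zero at event 5.

Answer: 5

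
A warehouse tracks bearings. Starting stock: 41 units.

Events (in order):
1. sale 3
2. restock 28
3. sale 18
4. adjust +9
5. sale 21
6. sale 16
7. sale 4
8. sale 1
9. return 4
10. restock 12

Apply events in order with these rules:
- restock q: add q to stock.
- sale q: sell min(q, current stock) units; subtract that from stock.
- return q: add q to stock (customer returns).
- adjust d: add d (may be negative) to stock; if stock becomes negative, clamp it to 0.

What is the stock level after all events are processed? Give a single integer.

Answer: 31

Derivation:
Processing events:
Start: stock = 41
  Event 1 (sale 3): sell min(3,41)=3. stock: 41 - 3 = 38. total_sold = 3
  Event 2 (restock 28): 38 + 28 = 66
  Event 3 (sale 18): sell min(18,66)=18. stock: 66 - 18 = 48. total_sold = 21
  Event 4 (adjust +9): 48 + 9 = 57
  Event 5 (sale 21): sell min(21,57)=21. stock: 57 - 21 = 36. total_sold = 42
  Event 6 (sale 16): sell min(16,36)=16. stock: 36 - 16 = 20. total_sold = 58
  Event 7 (sale 4): sell min(4,20)=4. stock: 20 - 4 = 16. total_sold = 62
  Event 8 (sale 1): sell min(1,16)=1. stock: 16 - 1 = 15. total_sold = 63
  Event 9 (return 4): 15 + 4 = 19
  Event 10 (restock 12): 19 + 12 = 31
Final: stock = 31, total_sold = 63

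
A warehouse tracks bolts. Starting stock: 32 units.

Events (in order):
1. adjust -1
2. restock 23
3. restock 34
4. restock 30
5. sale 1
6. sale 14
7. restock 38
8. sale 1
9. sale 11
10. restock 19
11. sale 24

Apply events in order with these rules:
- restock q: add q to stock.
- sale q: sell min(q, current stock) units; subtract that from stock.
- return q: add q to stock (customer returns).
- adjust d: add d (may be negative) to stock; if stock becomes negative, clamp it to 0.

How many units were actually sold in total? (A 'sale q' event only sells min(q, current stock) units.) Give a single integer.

Answer: 51

Derivation:
Processing events:
Start: stock = 32
  Event 1 (adjust -1): 32 + -1 = 31
  Event 2 (restock 23): 31 + 23 = 54
  Event 3 (restock 34): 54 + 34 = 88
  Event 4 (restock 30): 88 + 30 = 118
  Event 5 (sale 1): sell min(1,118)=1. stock: 118 - 1 = 117. total_sold = 1
  Event 6 (sale 14): sell min(14,117)=14. stock: 117 - 14 = 103. total_sold = 15
  Event 7 (restock 38): 103 + 38 = 141
  Event 8 (sale 1): sell min(1,141)=1. stock: 141 - 1 = 140. total_sold = 16
  Event 9 (sale 11): sell min(11,140)=11. stock: 140 - 11 = 129. total_sold = 27
  Event 10 (restock 19): 129 + 19 = 148
  Event 11 (sale 24): sell min(24,148)=24. stock: 148 - 24 = 124. total_sold = 51
Final: stock = 124, total_sold = 51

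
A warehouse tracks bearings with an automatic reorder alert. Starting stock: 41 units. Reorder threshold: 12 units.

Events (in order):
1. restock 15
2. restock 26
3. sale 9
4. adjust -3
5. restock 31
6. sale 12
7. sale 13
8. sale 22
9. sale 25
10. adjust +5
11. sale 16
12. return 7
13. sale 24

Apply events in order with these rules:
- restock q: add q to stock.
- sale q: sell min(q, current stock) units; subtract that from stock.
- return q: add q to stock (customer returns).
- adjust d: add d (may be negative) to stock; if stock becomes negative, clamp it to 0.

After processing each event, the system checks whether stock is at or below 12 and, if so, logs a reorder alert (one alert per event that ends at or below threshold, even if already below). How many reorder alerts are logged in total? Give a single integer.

Processing events:
Start: stock = 41
  Event 1 (restock 15): 41 + 15 = 56
  Event 2 (restock 26): 56 + 26 = 82
  Event 3 (sale 9): sell min(9,82)=9. stock: 82 - 9 = 73. total_sold = 9
  Event 4 (adjust -3): 73 + -3 = 70
  Event 5 (restock 31): 70 + 31 = 101
  Event 6 (sale 12): sell min(12,101)=12. stock: 101 - 12 = 89. total_sold = 21
  Event 7 (sale 13): sell min(13,89)=13. stock: 89 - 13 = 76. total_sold = 34
  Event 8 (sale 22): sell min(22,76)=22. stock: 76 - 22 = 54. total_sold = 56
  Event 9 (sale 25): sell min(25,54)=25. stock: 54 - 25 = 29. total_sold = 81
  Event 10 (adjust +5): 29 + 5 = 34
  Event 11 (sale 16): sell min(16,34)=16. stock: 34 - 16 = 18. total_sold = 97
  Event 12 (return 7): 18 + 7 = 25
  Event 13 (sale 24): sell min(24,25)=24. stock: 25 - 24 = 1. total_sold = 121
Final: stock = 1, total_sold = 121

Checking against threshold 12:
  After event 1: stock=56 > 12
  After event 2: stock=82 > 12
  After event 3: stock=73 > 12
  After event 4: stock=70 > 12
  After event 5: stock=101 > 12
  After event 6: stock=89 > 12
  After event 7: stock=76 > 12
  After event 8: stock=54 > 12
  After event 9: stock=29 > 12
  After event 10: stock=34 > 12
  After event 11: stock=18 > 12
  After event 12: stock=25 > 12
  After event 13: stock=1 <= 12 -> ALERT
Alert events: [13]. Count = 1

Answer: 1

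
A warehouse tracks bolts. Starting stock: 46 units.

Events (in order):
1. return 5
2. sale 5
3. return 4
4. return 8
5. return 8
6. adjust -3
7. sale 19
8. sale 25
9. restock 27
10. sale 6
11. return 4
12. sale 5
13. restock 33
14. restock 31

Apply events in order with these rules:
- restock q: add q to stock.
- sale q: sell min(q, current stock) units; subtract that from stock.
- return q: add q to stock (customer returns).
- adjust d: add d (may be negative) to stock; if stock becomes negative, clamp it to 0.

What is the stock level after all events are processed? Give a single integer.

Processing events:
Start: stock = 46
  Event 1 (return 5): 46 + 5 = 51
  Event 2 (sale 5): sell min(5,51)=5. stock: 51 - 5 = 46. total_sold = 5
  Event 3 (return 4): 46 + 4 = 50
  Event 4 (return 8): 50 + 8 = 58
  Event 5 (return 8): 58 + 8 = 66
  Event 6 (adjust -3): 66 + -3 = 63
  Event 7 (sale 19): sell min(19,63)=19. stock: 63 - 19 = 44. total_sold = 24
  Event 8 (sale 25): sell min(25,44)=25. stock: 44 - 25 = 19. total_sold = 49
  Event 9 (restock 27): 19 + 27 = 46
  Event 10 (sale 6): sell min(6,46)=6. stock: 46 - 6 = 40. total_sold = 55
  Event 11 (return 4): 40 + 4 = 44
  Event 12 (sale 5): sell min(5,44)=5. stock: 44 - 5 = 39. total_sold = 60
  Event 13 (restock 33): 39 + 33 = 72
  Event 14 (restock 31): 72 + 31 = 103
Final: stock = 103, total_sold = 60

Answer: 103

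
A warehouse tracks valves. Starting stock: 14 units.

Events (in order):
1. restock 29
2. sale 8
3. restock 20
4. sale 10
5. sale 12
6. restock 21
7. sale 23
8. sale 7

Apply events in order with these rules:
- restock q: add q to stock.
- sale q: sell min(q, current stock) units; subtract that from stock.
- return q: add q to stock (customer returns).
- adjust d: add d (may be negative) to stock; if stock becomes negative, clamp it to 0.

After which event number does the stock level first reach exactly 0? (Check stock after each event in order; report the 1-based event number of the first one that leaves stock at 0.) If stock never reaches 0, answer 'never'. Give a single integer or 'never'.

Answer: never

Derivation:
Processing events:
Start: stock = 14
  Event 1 (restock 29): 14 + 29 = 43
  Event 2 (sale 8): sell min(8,43)=8. stock: 43 - 8 = 35. total_sold = 8
  Event 3 (restock 20): 35 + 20 = 55
  Event 4 (sale 10): sell min(10,55)=10. stock: 55 - 10 = 45. total_sold = 18
  Event 5 (sale 12): sell min(12,45)=12. stock: 45 - 12 = 33. total_sold = 30
  Event 6 (restock 21): 33 + 21 = 54
  Event 7 (sale 23): sell min(23,54)=23. stock: 54 - 23 = 31. total_sold = 53
  Event 8 (sale 7): sell min(7,31)=7. stock: 31 - 7 = 24. total_sold = 60
Final: stock = 24, total_sold = 60

Stock never reaches 0.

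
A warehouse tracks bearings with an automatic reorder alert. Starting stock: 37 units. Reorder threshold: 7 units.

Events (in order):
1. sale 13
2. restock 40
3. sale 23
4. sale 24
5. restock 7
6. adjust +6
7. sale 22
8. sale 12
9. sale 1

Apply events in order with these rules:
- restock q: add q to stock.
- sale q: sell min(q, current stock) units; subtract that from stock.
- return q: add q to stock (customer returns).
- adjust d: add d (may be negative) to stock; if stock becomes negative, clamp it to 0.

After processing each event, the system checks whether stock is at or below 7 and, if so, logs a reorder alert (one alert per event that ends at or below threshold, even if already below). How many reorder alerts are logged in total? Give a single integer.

Processing events:
Start: stock = 37
  Event 1 (sale 13): sell min(13,37)=13. stock: 37 - 13 = 24. total_sold = 13
  Event 2 (restock 40): 24 + 40 = 64
  Event 3 (sale 23): sell min(23,64)=23. stock: 64 - 23 = 41. total_sold = 36
  Event 4 (sale 24): sell min(24,41)=24. stock: 41 - 24 = 17. total_sold = 60
  Event 5 (restock 7): 17 + 7 = 24
  Event 6 (adjust +6): 24 + 6 = 30
  Event 7 (sale 22): sell min(22,30)=22. stock: 30 - 22 = 8. total_sold = 82
  Event 8 (sale 12): sell min(12,8)=8. stock: 8 - 8 = 0. total_sold = 90
  Event 9 (sale 1): sell min(1,0)=0. stock: 0 - 0 = 0. total_sold = 90
Final: stock = 0, total_sold = 90

Checking against threshold 7:
  After event 1: stock=24 > 7
  After event 2: stock=64 > 7
  After event 3: stock=41 > 7
  After event 4: stock=17 > 7
  After event 5: stock=24 > 7
  After event 6: stock=30 > 7
  After event 7: stock=8 > 7
  After event 8: stock=0 <= 7 -> ALERT
  After event 9: stock=0 <= 7 -> ALERT
Alert events: [8, 9]. Count = 2

Answer: 2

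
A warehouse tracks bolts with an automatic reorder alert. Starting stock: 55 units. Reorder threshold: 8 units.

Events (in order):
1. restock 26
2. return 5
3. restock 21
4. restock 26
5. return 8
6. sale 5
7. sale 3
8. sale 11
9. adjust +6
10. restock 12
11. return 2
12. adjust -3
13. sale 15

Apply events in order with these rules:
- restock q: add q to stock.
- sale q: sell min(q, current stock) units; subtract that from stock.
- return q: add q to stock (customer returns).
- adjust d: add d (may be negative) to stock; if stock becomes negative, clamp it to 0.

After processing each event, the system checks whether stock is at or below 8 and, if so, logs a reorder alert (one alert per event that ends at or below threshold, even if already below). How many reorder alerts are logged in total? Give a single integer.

Answer: 0

Derivation:
Processing events:
Start: stock = 55
  Event 1 (restock 26): 55 + 26 = 81
  Event 2 (return 5): 81 + 5 = 86
  Event 3 (restock 21): 86 + 21 = 107
  Event 4 (restock 26): 107 + 26 = 133
  Event 5 (return 8): 133 + 8 = 141
  Event 6 (sale 5): sell min(5,141)=5. stock: 141 - 5 = 136. total_sold = 5
  Event 7 (sale 3): sell min(3,136)=3. stock: 136 - 3 = 133. total_sold = 8
  Event 8 (sale 11): sell min(11,133)=11. stock: 133 - 11 = 122. total_sold = 19
  Event 9 (adjust +6): 122 + 6 = 128
  Event 10 (restock 12): 128 + 12 = 140
  Event 11 (return 2): 140 + 2 = 142
  Event 12 (adjust -3): 142 + -3 = 139
  Event 13 (sale 15): sell min(15,139)=15. stock: 139 - 15 = 124. total_sold = 34
Final: stock = 124, total_sold = 34

Checking against threshold 8:
  After event 1: stock=81 > 8
  After event 2: stock=86 > 8
  After event 3: stock=107 > 8
  After event 4: stock=133 > 8
  After event 5: stock=141 > 8
  After event 6: stock=136 > 8
  After event 7: stock=133 > 8
  After event 8: stock=122 > 8
  After event 9: stock=128 > 8
  After event 10: stock=140 > 8
  After event 11: stock=142 > 8
  After event 12: stock=139 > 8
  After event 13: stock=124 > 8
Alert events: []. Count = 0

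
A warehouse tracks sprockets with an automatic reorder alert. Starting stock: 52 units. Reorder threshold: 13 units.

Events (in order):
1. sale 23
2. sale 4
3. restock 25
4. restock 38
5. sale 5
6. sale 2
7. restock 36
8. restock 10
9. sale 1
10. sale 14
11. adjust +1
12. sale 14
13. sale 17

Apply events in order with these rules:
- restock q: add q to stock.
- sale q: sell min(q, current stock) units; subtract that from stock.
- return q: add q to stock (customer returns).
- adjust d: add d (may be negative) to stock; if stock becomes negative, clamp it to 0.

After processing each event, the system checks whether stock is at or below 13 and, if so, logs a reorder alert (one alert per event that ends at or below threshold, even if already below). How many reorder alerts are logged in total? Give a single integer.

Answer: 0

Derivation:
Processing events:
Start: stock = 52
  Event 1 (sale 23): sell min(23,52)=23. stock: 52 - 23 = 29. total_sold = 23
  Event 2 (sale 4): sell min(4,29)=4. stock: 29 - 4 = 25. total_sold = 27
  Event 3 (restock 25): 25 + 25 = 50
  Event 4 (restock 38): 50 + 38 = 88
  Event 5 (sale 5): sell min(5,88)=5. stock: 88 - 5 = 83. total_sold = 32
  Event 6 (sale 2): sell min(2,83)=2. stock: 83 - 2 = 81. total_sold = 34
  Event 7 (restock 36): 81 + 36 = 117
  Event 8 (restock 10): 117 + 10 = 127
  Event 9 (sale 1): sell min(1,127)=1. stock: 127 - 1 = 126. total_sold = 35
  Event 10 (sale 14): sell min(14,126)=14. stock: 126 - 14 = 112. total_sold = 49
  Event 11 (adjust +1): 112 + 1 = 113
  Event 12 (sale 14): sell min(14,113)=14. stock: 113 - 14 = 99. total_sold = 63
  Event 13 (sale 17): sell min(17,99)=17. stock: 99 - 17 = 82. total_sold = 80
Final: stock = 82, total_sold = 80

Checking against threshold 13:
  After event 1: stock=29 > 13
  After event 2: stock=25 > 13
  After event 3: stock=50 > 13
  After event 4: stock=88 > 13
  After event 5: stock=83 > 13
  After event 6: stock=81 > 13
  After event 7: stock=117 > 13
  After event 8: stock=127 > 13
  After event 9: stock=126 > 13
  After event 10: stock=112 > 13
  After event 11: stock=113 > 13
  After event 12: stock=99 > 13
  After event 13: stock=82 > 13
Alert events: []. Count = 0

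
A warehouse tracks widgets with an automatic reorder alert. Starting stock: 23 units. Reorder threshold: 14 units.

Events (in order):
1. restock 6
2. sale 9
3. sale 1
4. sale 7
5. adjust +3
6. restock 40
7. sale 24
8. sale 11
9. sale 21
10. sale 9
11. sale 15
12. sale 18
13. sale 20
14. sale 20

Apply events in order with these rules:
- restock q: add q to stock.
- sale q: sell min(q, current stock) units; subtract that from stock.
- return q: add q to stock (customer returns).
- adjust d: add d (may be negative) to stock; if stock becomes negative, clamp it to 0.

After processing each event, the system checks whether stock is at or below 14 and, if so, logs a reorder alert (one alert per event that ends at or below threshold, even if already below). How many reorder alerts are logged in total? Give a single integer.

Answer: 7

Derivation:
Processing events:
Start: stock = 23
  Event 1 (restock 6): 23 + 6 = 29
  Event 2 (sale 9): sell min(9,29)=9. stock: 29 - 9 = 20. total_sold = 9
  Event 3 (sale 1): sell min(1,20)=1. stock: 20 - 1 = 19. total_sold = 10
  Event 4 (sale 7): sell min(7,19)=7. stock: 19 - 7 = 12. total_sold = 17
  Event 5 (adjust +3): 12 + 3 = 15
  Event 6 (restock 40): 15 + 40 = 55
  Event 7 (sale 24): sell min(24,55)=24. stock: 55 - 24 = 31. total_sold = 41
  Event 8 (sale 11): sell min(11,31)=11. stock: 31 - 11 = 20. total_sold = 52
  Event 9 (sale 21): sell min(21,20)=20. stock: 20 - 20 = 0. total_sold = 72
  Event 10 (sale 9): sell min(9,0)=0. stock: 0 - 0 = 0. total_sold = 72
  Event 11 (sale 15): sell min(15,0)=0. stock: 0 - 0 = 0. total_sold = 72
  Event 12 (sale 18): sell min(18,0)=0. stock: 0 - 0 = 0. total_sold = 72
  Event 13 (sale 20): sell min(20,0)=0. stock: 0 - 0 = 0. total_sold = 72
  Event 14 (sale 20): sell min(20,0)=0. stock: 0 - 0 = 0. total_sold = 72
Final: stock = 0, total_sold = 72

Checking against threshold 14:
  After event 1: stock=29 > 14
  After event 2: stock=20 > 14
  After event 3: stock=19 > 14
  After event 4: stock=12 <= 14 -> ALERT
  After event 5: stock=15 > 14
  After event 6: stock=55 > 14
  After event 7: stock=31 > 14
  After event 8: stock=20 > 14
  After event 9: stock=0 <= 14 -> ALERT
  After event 10: stock=0 <= 14 -> ALERT
  After event 11: stock=0 <= 14 -> ALERT
  After event 12: stock=0 <= 14 -> ALERT
  After event 13: stock=0 <= 14 -> ALERT
  After event 14: stock=0 <= 14 -> ALERT
Alert events: [4, 9, 10, 11, 12, 13, 14]. Count = 7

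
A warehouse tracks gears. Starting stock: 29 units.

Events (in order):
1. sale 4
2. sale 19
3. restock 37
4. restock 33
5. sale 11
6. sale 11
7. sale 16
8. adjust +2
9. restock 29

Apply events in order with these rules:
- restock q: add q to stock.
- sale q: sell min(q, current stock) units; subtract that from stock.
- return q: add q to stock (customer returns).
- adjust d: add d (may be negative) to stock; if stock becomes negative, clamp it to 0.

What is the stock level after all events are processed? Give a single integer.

Processing events:
Start: stock = 29
  Event 1 (sale 4): sell min(4,29)=4. stock: 29 - 4 = 25. total_sold = 4
  Event 2 (sale 19): sell min(19,25)=19. stock: 25 - 19 = 6. total_sold = 23
  Event 3 (restock 37): 6 + 37 = 43
  Event 4 (restock 33): 43 + 33 = 76
  Event 5 (sale 11): sell min(11,76)=11. stock: 76 - 11 = 65. total_sold = 34
  Event 6 (sale 11): sell min(11,65)=11. stock: 65 - 11 = 54. total_sold = 45
  Event 7 (sale 16): sell min(16,54)=16. stock: 54 - 16 = 38. total_sold = 61
  Event 8 (adjust +2): 38 + 2 = 40
  Event 9 (restock 29): 40 + 29 = 69
Final: stock = 69, total_sold = 61

Answer: 69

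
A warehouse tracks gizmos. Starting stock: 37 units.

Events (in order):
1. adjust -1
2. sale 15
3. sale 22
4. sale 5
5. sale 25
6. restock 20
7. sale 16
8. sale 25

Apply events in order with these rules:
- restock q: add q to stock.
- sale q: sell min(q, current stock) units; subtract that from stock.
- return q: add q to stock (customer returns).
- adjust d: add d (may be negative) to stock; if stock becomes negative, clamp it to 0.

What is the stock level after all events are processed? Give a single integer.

Answer: 0

Derivation:
Processing events:
Start: stock = 37
  Event 1 (adjust -1): 37 + -1 = 36
  Event 2 (sale 15): sell min(15,36)=15. stock: 36 - 15 = 21. total_sold = 15
  Event 3 (sale 22): sell min(22,21)=21. stock: 21 - 21 = 0. total_sold = 36
  Event 4 (sale 5): sell min(5,0)=0. stock: 0 - 0 = 0. total_sold = 36
  Event 5 (sale 25): sell min(25,0)=0. stock: 0 - 0 = 0. total_sold = 36
  Event 6 (restock 20): 0 + 20 = 20
  Event 7 (sale 16): sell min(16,20)=16. stock: 20 - 16 = 4. total_sold = 52
  Event 8 (sale 25): sell min(25,4)=4. stock: 4 - 4 = 0. total_sold = 56
Final: stock = 0, total_sold = 56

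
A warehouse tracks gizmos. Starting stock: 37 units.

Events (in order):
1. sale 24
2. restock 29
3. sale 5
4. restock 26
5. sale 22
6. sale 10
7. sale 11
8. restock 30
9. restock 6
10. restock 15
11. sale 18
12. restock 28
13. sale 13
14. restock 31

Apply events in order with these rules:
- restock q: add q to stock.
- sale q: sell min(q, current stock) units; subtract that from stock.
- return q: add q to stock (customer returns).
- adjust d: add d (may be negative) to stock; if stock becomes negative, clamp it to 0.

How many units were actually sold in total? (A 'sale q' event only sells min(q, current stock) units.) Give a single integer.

Processing events:
Start: stock = 37
  Event 1 (sale 24): sell min(24,37)=24. stock: 37 - 24 = 13. total_sold = 24
  Event 2 (restock 29): 13 + 29 = 42
  Event 3 (sale 5): sell min(5,42)=5. stock: 42 - 5 = 37. total_sold = 29
  Event 4 (restock 26): 37 + 26 = 63
  Event 5 (sale 22): sell min(22,63)=22. stock: 63 - 22 = 41. total_sold = 51
  Event 6 (sale 10): sell min(10,41)=10. stock: 41 - 10 = 31. total_sold = 61
  Event 7 (sale 11): sell min(11,31)=11. stock: 31 - 11 = 20. total_sold = 72
  Event 8 (restock 30): 20 + 30 = 50
  Event 9 (restock 6): 50 + 6 = 56
  Event 10 (restock 15): 56 + 15 = 71
  Event 11 (sale 18): sell min(18,71)=18. stock: 71 - 18 = 53. total_sold = 90
  Event 12 (restock 28): 53 + 28 = 81
  Event 13 (sale 13): sell min(13,81)=13. stock: 81 - 13 = 68. total_sold = 103
  Event 14 (restock 31): 68 + 31 = 99
Final: stock = 99, total_sold = 103

Answer: 103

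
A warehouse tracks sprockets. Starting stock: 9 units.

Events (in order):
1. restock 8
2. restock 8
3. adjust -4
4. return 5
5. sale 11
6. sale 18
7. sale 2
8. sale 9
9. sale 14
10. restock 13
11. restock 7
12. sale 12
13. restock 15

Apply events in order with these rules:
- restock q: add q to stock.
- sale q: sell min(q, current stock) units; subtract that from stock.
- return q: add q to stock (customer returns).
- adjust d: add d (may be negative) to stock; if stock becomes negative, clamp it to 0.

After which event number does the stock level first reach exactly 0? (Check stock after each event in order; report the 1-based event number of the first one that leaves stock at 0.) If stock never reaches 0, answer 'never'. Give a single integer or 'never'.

Answer: 6

Derivation:
Processing events:
Start: stock = 9
  Event 1 (restock 8): 9 + 8 = 17
  Event 2 (restock 8): 17 + 8 = 25
  Event 3 (adjust -4): 25 + -4 = 21
  Event 4 (return 5): 21 + 5 = 26
  Event 5 (sale 11): sell min(11,26)=11. stock: 26 - 11 = 15. total_sold = 11
  Event 6 (sale 18): sell min(18,15)=15. stock: 15 - 15 = 0. total_sold = 26
  Event 7 (sale 2): sell min(2,0)=0. stock: 0 - 0 = 0. total_sold = 26
  Event 8 (sale 9): sell min(9,0)=0. stock: 0 - 0 = 0. total_sold = 26
  Event 9 (sale 14): sell min(14,0)=0. stock: 0 - 0 = 0. total_sold = 26
  Event 10 (restock 13): 0 + 13 = 13
  Event 11 (restock 7): 13 + 7 = 20
  Event 12 (sale 12): sell min(12,20)=12. stock: 20 - 12 = 8. total_sold = 38
  Event 13 (restock 15): 8 + 15 = 23
Final: stock = 23, total_sold = 38

First zero at event 6.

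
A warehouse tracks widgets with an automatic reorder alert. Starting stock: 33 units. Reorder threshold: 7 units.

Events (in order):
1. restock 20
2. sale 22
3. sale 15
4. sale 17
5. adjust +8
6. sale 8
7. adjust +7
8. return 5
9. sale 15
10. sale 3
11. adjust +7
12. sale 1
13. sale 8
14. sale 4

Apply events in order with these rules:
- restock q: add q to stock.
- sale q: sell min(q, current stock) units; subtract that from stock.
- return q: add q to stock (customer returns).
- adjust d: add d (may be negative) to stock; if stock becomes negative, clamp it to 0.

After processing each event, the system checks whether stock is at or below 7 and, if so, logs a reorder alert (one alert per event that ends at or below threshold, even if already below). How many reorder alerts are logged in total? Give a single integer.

Processing events:
Start: stock = 33
  Event 1 (restock 20): 33 + 20 = 53
  Event 2 (sale 22): sell min(22,53)=22. stock: 53 - 22 = 31. total_sold = 22
  Event 3 (sale 15): sell min(15,31)=15. stock: 31 - 15 = 16. total_sold = 37
  Event 4 (sale 17): sell min(17,16)=16. stock: 16 - 16 = 0. total_sold = 53
  Event 5 (adjust +8): 0 + 8 = 8
  Event 6 (sale 8): sell min(8,8)=8. stock: 8 - 8 = 0. total_sold = 61
  Event 7 (adjust +7): 0 + 7 = 7
  Event 8 (return 5): 7 + 5 = 12
  Event 9 (sale 15): sell min(15,12)=12. stock: 12 - 12 = 0. total_sold = 73
  Event 10 (sale 3): sell min(3,0)=0. stock: 0 - 0 = 0. total_sold = 73
  Event 11 (adjust +7): 0 + 7 = 7
  Event 12 (sale 1): sell min(1,7)=1. stock: 7 - 1 = 6. total_sold = 74
  Event 13 (sale 8): sell min(8,6)=6. stock: 6 - 6 = 0. total_sold = 80
  Event 14 (sale 4): sell min(4,0)=0. stock: 0 - 0 = 0. total_sold = 80
Final: stock = 0, total_sold = 80

Checking against threshold 7:
  After event 1: stock=53 > 7
  After event 2: stock=31 > 7
  After event 3: stock=16 > 7
  After event 4: stock=0 <= 7 -> ALERT
  After event 5: stock=8 > 7
  After event 6: stock=0 <= 7 -> ALERT
  After event 7: stock=7 <= 7 -> ALERT
  After event 8: stock=12 > 7
  After event 9: stock=0 <= 7 -> ALERT
  After event 10: stock=0 <= 7 -> ALERT
  After event 11: stock=7 <= 7 -> ALERT
  After event 12: stock=6 <= 7 -> ALERT
  After event 13: stock=0 <= 7 -> ALERT
  After event 14: stock=0 <= 7 -> ALERT
Alert events: [4, 6, 7, 9, 10, 11, 12, 13, 14]. Count = 9

Answer: 9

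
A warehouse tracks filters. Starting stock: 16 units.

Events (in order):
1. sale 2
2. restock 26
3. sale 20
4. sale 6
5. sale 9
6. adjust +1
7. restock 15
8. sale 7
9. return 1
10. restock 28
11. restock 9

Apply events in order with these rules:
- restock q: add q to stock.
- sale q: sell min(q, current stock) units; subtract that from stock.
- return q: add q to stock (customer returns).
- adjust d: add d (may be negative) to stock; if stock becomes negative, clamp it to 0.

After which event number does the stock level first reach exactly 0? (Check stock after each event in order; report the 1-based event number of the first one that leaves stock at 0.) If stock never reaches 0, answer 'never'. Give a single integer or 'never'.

Processing events:
Start: stock = 16
  Event 1 (sale 2): sell min(2,16)=2. stock: 16 - 2 = 14. total_sold = 2
  Event 2 (restock 26): 14 + 26 = 40
  Event 3 (sale 20): sell min(20,40)=20. stock: 40 - 20 = 20. total_sold = 22
  Event 4 (sale 6): sell min(6,20)=6. stock: 20 - 6 = 14. total_sold = 28
  Event 5 (sale 9): sell min(9,14)=9. stock: 14 - 9 = 5. total_sold = 37
  Event 6 (adjust +1): 5 + 1 = 6
  Event 7 (restock 15): 6 + 15 = 21
  Event 8 (sale 7): sell min(7,21)=7. stock: 21 - 7 = 14. total_sold = 44
  Event 9 (return 1): 14 + 1 = 15
  Event 10 (restock 28): 15 + 28 = 43
  Event 11 (restock 9): 43 + 9 = 52
Final: stock = 52, total_sold = 44

Stock never reaches 0.

Answer: never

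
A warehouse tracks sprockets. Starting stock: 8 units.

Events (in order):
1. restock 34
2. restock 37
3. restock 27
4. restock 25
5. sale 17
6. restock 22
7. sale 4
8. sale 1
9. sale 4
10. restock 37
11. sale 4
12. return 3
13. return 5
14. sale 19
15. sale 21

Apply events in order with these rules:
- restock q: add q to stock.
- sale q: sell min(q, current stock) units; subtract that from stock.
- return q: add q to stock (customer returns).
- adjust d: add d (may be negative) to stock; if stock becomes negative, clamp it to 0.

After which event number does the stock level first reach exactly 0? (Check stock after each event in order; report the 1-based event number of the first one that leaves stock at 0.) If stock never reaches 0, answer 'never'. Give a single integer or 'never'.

Processing events:
Start: stock = 8
  Event 1 (restock 34): 8 + 34 = 42
  Event 2 (restock 37): 42 + 37 = 79
  Event 3 (restock 27): 79 + 27 = 106
  Event 4 (restock 25): 106 + 25 = 131
  Event 5 (sale 17): sell min(17,131)=17. stock: 131 - 17 = 114. total_sold = 17
  Event 6 (restock 22): 114 + 22 = 136
  Event 7 (sale 4): sell min(4,136)=4. stock: 136 - 4 = 132. total_sold = 21
  Event 8 (sale 1): sell min(1,132)=1. stock: 132 - 1 = 131. total_sold = 22
  Event 9 (sale 4): sell min(4,131)=4. stock: 131 - 4 = 127. total_sold = 26
  Event 10 (restock 37): 127 + 37 = 164
  Event 11 (sale 4): sell min(4,164)=4. stock: 164 - 4 = 160. total_sold = 30
  Event 12 (return 3): 160 + 3 = 163
  Event 13 (return 5): 163 + 5 = 168
  Event 14 (sale 19): sell min(19,168)=19. stock: 168 - 19 = 149. total_sold = 49
  Event 15 (sale 21): sell min(21,149)=21. stock: 149 - 21 = 128. total_sold = 70
Final: stock = 128, total_sold = 70

Stock never reaches 0.

Answer: never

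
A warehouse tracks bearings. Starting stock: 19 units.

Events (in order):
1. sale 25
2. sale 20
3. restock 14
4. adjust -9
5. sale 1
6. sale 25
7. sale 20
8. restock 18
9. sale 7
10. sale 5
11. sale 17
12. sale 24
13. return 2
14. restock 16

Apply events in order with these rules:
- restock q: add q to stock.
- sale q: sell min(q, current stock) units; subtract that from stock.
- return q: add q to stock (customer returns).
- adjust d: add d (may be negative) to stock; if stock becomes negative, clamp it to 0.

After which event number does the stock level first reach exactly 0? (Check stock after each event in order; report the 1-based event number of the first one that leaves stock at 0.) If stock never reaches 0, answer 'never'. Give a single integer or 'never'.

Processing events:
Start: stock = 19
  Event 1 (sale 25): sell min(25,19)=19. stock: 19 - 19 = 0. total_sold = 19
  Event 2 (sale 20): sell min(20,0)=0. stock: 0 - 0 = 0. total_sold = 19
  Event 3 (restock 14): 0 + 14 = 14
  Event 4 (adjust -9): 14 + -9 = 5
  Event 5 (sale 1): sell min(1,5)=1. stock: 5 - 1 = 4. total_sold = 20
  Event 6 (sale 25): sell min(25,4)=4. stock: 4 - 4 = 0. total_sold = 24
  Event 7 (sale 20): sell min(20,0)=0. stock: 0 - 0 = 0. total_sold = 24
  Event 8 (restock 18): 0 + 18 = 18
  Event 9 (sale 7): sell min(7,18)=7. stock: 18 - 7 = 11. total_sold = 31
  Event 10 (sale 5): sell min(5,11)=5. stock: 11 - 5 = 6. total_sold = 36
  Event 11 (sale 17): sell min(17,6)=6. stock: 6 - 6 = 0. total_sold = 42
  Event 12 (sale 24): sell min(24,0)=0. stock: 0 - 0 = 0. total_sold = 42
  Event 13 (return 2): 0 + 2 = 2
  Event 14 (restock 16): 2 + 16 = 18
Final: stock = 18, total_sold = 42

First zero at event 1.

Answer: 1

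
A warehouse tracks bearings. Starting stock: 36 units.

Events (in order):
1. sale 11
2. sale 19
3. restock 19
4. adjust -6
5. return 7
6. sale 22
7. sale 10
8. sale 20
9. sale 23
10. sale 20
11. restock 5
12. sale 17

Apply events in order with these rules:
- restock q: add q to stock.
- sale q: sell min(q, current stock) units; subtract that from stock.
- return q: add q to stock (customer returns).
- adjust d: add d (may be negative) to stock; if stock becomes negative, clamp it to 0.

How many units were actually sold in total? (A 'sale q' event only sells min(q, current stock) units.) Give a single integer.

Answer: 61

Derivation:
Processing events:
Start: stock = 36
  Event 1 (sale 11): sell min(11,36)=11. stock: 36 - 11 = 25. total_sold = 11
  Event 2 (sale 19): sell min(19,25)=19. stock: 25 - 19 = 6. total_sold = 30
  Event 3 (restock 19): 6 + 19 = 25
  Event 4 (adjust -6): 25 + -6 = 19
  Event 5 (return 7): 19 + 7 = 26
  Event 6 (sale 22): sell min(22,26)=22. stock: 26 - 22 = 4. total_sold = 52
  Event 7 (sale 10): sell min(10,4)=4. stock: 4 - 4 = 0. total_sold = 56
  Event 8 (sale 20): sell min(20,0)=0. stock: 0 - 0 = 0. total_sold = 56
  Event 9 (sale 23): sell min(23,0)=0. stock: 0 - 0 = 0. total_sold = 56
  Event 10 (sale 20): sell min(20,0)=0. stock: 0 - 0 = 0. total_sold = 56
  Event 11 (restock 5): 0 + 5 = 5
  Event 12 (sale 17): sell min(17,5)=5. stock: 5 - 5 = 0. total_sold = 61
Final: stock = 0, total_sold = 61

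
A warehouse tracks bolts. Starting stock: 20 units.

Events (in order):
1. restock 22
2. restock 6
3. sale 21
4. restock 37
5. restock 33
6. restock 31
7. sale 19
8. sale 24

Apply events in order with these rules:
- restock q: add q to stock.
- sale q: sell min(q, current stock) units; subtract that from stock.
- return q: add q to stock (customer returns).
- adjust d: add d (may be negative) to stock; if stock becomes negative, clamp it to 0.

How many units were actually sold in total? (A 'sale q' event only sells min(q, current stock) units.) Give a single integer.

Processing events:
Start: stock = 20
  Event 1 (restock 22): 20 + 22 = 42
  Event 2 (restock 6): 42 + 6 = 48
  Event 3 (sale 21): sell min(21,48)=21. stock: 48 - 21 = 27. total_sold = 21
  Event 4 (restock 37): 27 + 37 = 64
  Event 5 (restock 33): 64 + 33 = 97
  Event 6 (restock 31): 97 + 31 = 128
  Event 7 (sale 19): sell min(19,128)=19. stock: 128 - 19 = 109. total_sold = 40
  Event 8 (sale 24): sell min(24,109)=24. stock: 109 - 24 = 85. total_sold = 64
Final: stock = 85, total_sold = 64

Answer: 64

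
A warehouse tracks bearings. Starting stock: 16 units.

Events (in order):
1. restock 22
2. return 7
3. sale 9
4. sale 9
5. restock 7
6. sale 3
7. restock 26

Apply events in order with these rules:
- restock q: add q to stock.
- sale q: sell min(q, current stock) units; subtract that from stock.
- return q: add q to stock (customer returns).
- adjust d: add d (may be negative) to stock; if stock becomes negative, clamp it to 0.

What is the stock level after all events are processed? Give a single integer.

Answer: 57

Derivation:
Processing events:
Start: stock = 16
  Event 1 (restock 22): 16 + 22 = 38
  Event 2 (return 7): 38 + 7 = 45
  Event 3 (sale 9): sell min(9,45)=9. stock: 45 - 9 = 36. total_sold = 9
  Event 4 (sale 9): sell min(9,36)=9. stock: 36 - 9 = 27. total_sold = 18
  Event 5 (restock 7): 27 + 7 = 34
  Event 6 (sale 3): sell min(3,34)=3. stock: 34 - 3 = 31. total_sold = 21
  Event 7 (restock 26): 31 + 26 = 57
Final: stock = 57, total_sold = 21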